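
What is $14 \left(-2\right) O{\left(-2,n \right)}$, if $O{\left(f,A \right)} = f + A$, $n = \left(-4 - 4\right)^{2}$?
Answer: $-1736$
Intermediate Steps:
$n = 64$ ($n = \left(-8\right)^{2} = 64$)
$O{\left(f,A \right)} = A + f$
$14 \left(-2\right) O{\left(-2,n \right)} = 14 \left(-2\right) \left(64 - 2\right) = \left(-28\right) 62 = -1736$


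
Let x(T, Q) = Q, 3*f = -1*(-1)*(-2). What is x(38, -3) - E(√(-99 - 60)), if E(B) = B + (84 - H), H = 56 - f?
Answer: -91/3 - I*√159 ≈ -30.333 - 12.61*I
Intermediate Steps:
f = -⅔ (f = (-1*(-1)*(-2))/3 = (1*(-2))/3 = (⅓)*(-2) = -⅔ ≈ -0.66667)
H = 170/3 (H = 56 - 1*(-⅔) = 56 + ⅔ = 170/3 ≈ 56.667)
E(B) = 82/3 + B (E(B) = B + (84 - 1*170/3) = B + (84 - 170/3) = B + 82/3 = 82/3 + B)
x(38, -3) - E(√(-99 - 60)) = -3 - (82/3 + √(-99 - 60)) = -3 - (82/3 + √(-159)) = -3 - (82/3 + I*√159) = -3 + (-82/3 - I*√159) = -91/3 - I*√159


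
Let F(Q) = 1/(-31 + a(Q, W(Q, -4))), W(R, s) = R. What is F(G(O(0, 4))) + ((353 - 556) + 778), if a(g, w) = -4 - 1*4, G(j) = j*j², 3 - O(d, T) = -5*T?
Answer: 22424/39 ≈ 574.97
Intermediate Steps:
O(d, T) = 3 + 5*T (O(d, T) = 3 - (-5)*T = 3 + 5*T)
G(j) = j³
a(g, w) = -8 (a(g, w) = -4 - 4 = -8)
F(Q) = -1/39 (F(Q) = 1/(-31 - 8) = 1/(-39) = -1/39)
F(G(O(0, 4))) + ((353 - 556) + 778) = -1/39 + ((353 - 556) + 778) = -1/39 + (-203 + 778) = -1/39 + 575 = 22424/39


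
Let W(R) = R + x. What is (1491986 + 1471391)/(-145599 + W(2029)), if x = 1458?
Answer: -2963377/142112 ≈ -20.852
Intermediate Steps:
W(R) = 1458 + R (W(R) = R + 1458 = 1458 + R)
(1491986 + 1471391)/(-145599 + W(2029)) = (1491986 + 1471391)/(-145599 + (1458 + 2029)) = 2963377/(-145599 + 3487) = 2963377/(-142112) = 2963377*(-1/142112) = -2963377/142112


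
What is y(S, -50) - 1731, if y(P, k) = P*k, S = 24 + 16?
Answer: -3731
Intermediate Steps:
S = 40
y(S, -50) - 1731 = 40*(-50) - 1731 = -2000 - 1731 = -3731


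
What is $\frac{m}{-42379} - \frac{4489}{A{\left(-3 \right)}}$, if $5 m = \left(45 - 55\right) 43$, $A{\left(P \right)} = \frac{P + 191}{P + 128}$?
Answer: $- \frac{23779900207}{7967252} \approx -2984.7$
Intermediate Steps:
$A{\left(P \right)} = \frac{191 + P}{128 + P}$
$m = -86$ ($m = \frac{\left(45 - 55\right) 43}{5} = \frac{\left(-10\right) 43}{5} = \frac{1}{5} \left(-430\right) = -86$)
$\frac{m}{-42379} - \frac{4489}{A{\left(-3 \right)}} = - \frac{86}{-42379} - \frac{4489}{\frac{1}{128 - 3} \left(191 - 3\right)} = \left(-86\right) \left(- \frac{1}{42379}\right) - \frac{4489}{\frac{1}{125} \cdot 188} = \frac{86}{42379} - \frac{4489}{\frac{1}{125} \cdot 188} = \frac{86}{42379} - \frac{4489}{\frac{188}{125}} = \frac{86}{42379} - \frac{561125}{188} = - \frac{23779900207}{7967252}$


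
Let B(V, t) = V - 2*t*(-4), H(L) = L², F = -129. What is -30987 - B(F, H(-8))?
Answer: -31370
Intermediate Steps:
B(V, t) = V + 8*t (B(V, t) = V - (-8)*t = V + 8*t)
-30987 - B(F, H(-8)) = -30987 - (-129 + 8*(-8)²) = -30987 - (-129 + 8*64) = -30987 - (-129 + 512) = -30987 - 1*383 = -30987 - 383 = -31370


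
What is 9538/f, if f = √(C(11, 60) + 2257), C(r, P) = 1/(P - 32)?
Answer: 19076*√442379/63197 ≈ 200.77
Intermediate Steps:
C(r, P) = 1/(-32 + P)
f = √442379/14 (f = √(1/(-32 + 60) + 2257) = √(1/28 + 2257) = √(63197/28) = √442379/14 ≈ 47.508)
9538/f = 9538/((√442379/14)) = 9538*(2*√442379/63197) = 19076*√442379/63197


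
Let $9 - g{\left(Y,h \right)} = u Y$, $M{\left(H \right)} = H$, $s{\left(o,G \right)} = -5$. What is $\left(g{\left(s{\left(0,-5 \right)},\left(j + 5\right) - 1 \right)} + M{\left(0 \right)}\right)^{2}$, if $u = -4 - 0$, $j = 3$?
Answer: $121$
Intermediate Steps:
$u = -4$ ($u = -4 + 0 = -4$)
$g{\left(Y,h \right)} = 9 + 4 Y$ ($g{\left(Y,h \right)} = 9 - - 4 Y = 9 + 4 Y$)
$\left(g{\left(s{\left(0,-5 \right)},\left(j + 5\right) - 1 \right)} + M{\left(0 \right)}\right)^{2} = \left(\left(9 + 4 \left(-5\right)\right) + 0\right)^{2} = \left(\left(9 - 20\right) + 0\right)^{2} = \left(-11 + 0\right)^{2} = \left(-11\right)^{2} = 121$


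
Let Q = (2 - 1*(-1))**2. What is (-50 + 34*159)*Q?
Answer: 48204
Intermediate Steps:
Q = 9 (Q = (2 + 1)**2 = 3**2 = 9)
(-50 + 34*159)*Q = (-50 + 34*159)*9 = (-50 + 5406)*9 = 5356*9 = 48204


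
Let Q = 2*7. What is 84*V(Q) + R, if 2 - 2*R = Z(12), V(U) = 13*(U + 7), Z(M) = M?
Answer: 22927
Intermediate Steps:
Q = 14
V(U) = 91 + 13*U (V(U) = 13*(7 + U) = 91 + 13*U)
R = -5 (R = 1 - 1/2*12 = 1 - 6 = -5)
84*V(Q) + R = 84*(91 + 13*14) - 5 = 84*(91 + 182) - 5 = 84*273 - 5 = 22932 - 5 = 22927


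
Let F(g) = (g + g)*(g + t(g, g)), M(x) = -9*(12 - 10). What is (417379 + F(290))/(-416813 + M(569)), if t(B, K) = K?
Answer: -753779/416831 ≈ -1.8084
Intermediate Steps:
M(x) = -18 (M(x) = -9*2 = -18)
F(g) = 4*g² (F(g) = (g + g)*(g + g) = (2*g)*(2*g) = 4*g²)
(417379 + F(290))/(-416813 + M(569)) = (417379 + 4*290²)/(-416813 - 18) = (417379 + 4*84100)/(-416831) = (417379 + 336400)*(-1/416831) = 753779*(-1/416831) = -753779/416831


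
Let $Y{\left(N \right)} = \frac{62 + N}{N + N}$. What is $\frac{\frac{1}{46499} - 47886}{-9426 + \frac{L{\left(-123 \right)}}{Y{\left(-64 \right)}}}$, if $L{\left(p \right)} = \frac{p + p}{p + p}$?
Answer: $\frac{2226651113}{435323638} \approx 5.1149$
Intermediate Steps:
$L{\left(p \right)} = 1$ ($L{\left(p \right)} = \frac{2 p}{2 p} = 2 p \frac{1}{2 p} = 1$)
$Y{\left(N \right)} = \frac{62 + N}{2 N}$
$\frac{\frac{1}{46499} - 47886}{-9426 + \frac{L{\left(-123 \right)}}{Y{\left(-64 \right)}}} = \frac{\frac{1}{46499} - 47886}{-9426 + 1 \frac{1}{\frac{1}{2} \frac{1}{-64} \left(62 - 64\right)}} = \frac{\frac{1}{46499} - 47886}{-9426 + 1 \frac{1}{\frac{1}{2} \left(- \frac{1}{64}\right) \left(-2\right)}} = - \frac{2226651113}{46499 \left(-9426 + 1 \frac{1}{\frac{1}{64}}\right)} = - \frac{2226651113}{46499 \left(-9426 + 1 \cdot 64\right)} = - \frac{2226651113}{46499 \left(-9426 + 64\right)} = - \frac{2226651113}{46499 \left(-9362\right)} = \left(- \frac{2226651113}{46499}\right) \left(- \frac{1}{9362}\right) = \frac{2226651113}{435323638}$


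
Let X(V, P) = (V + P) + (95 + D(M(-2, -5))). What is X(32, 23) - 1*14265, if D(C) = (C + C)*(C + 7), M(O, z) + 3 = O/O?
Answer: -14135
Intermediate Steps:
M(O, z) = -2 (M(O, z) = -3 + O/O = -3 + 1 = -2)
D(C) = 2*C*(7 + C) (D(C) = (2*C)*(7 + C) = 2*C*(7 + C))
X(V, P) = 75 + P + V (X(V, P) = (V + P) + (95 + 2*(-2)*(7 - 2)) = (P + V) + (95 + 2*(-2)*5) = (P + V) + (95 - 20) = (P + V) + 75 = 75 + P + V)
X(32, 23) - 1*14265 = (75 + 23 + 32) - 1*14265 = 130 - 14265 = -14135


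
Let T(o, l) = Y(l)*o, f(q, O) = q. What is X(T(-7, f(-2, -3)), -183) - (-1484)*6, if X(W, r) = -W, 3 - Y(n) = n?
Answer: 8939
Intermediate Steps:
Y(n) = 3 - n
T(o, l) = o*(3 - l) (T(o, l) = (3 - l)*o = o*(3 - l))
X(T(-7, f(-2, -3)), -183) - (-1484)*6 = -(-7)*(3 - 1*(-2)) - (-1484)*6 = -(-7)*(3 + 2) - 1*(-8904) = -(-7)*5 + 8904 = -1*(-35) + 8904 = 35 + 8904 = 8939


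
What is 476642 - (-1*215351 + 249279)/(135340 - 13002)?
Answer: 29155697534/61169 ≈ 4.7664e+5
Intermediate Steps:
476642 - (-1*215351 + 249279)/(135340 - 13002) = 476642 - (-215351 + 249279)/122338 = 476642 - 33928/122338 = 476642 - 1*16964/61169 = 476642 - 16964/61169 = 29155697534/61169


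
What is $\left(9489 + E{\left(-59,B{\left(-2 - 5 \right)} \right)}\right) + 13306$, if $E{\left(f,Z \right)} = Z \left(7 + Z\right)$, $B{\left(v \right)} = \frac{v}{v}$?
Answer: $22803$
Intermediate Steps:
$B{\left(v \right)} = 1$
$\left(9489 + E{\left(-59,B{\left(-2 - 5 \right)} \right)}\right) + 13306 = \left(9489 + 1 \left(7 + 1\right)\right) + 13306 = \left(9489 + 1 \cdot 8\right) + 13306 = \left(9489 + 8\right) + 13306 = 9497 + 13306 = 22803$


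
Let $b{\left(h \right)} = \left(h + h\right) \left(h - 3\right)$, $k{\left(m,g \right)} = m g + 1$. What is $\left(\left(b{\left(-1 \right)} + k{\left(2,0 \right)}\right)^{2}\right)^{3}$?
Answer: $531441$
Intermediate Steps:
$k{\left(m,g \right)} = 1 + g m$ ($k{\left(m,g \right)} = g m + 1 = 1 + g m$)
$b{\left(h \right)} = 2 h \left(-3 + h\right)$
$\left(\left(b{\left(-1 \right)} + k{\left(2,0 \right)}\right)^{2}\right)^{3} = \left(\left(2 \left(-1\right) \left(-3 - 1\right) + \left(1 + 0 \cdot 2\right)\right)^{2}\right)^{3} = \left(\left(2 \left(-1\right) \left(-4\right) + \left(1 + 0\right)\right)^{2}\right)^{3} = \left(\left(8 + 1\right)^{2}\right)^{3} = \left(9^{2}\right)^{3} = 81^{3} = 531441$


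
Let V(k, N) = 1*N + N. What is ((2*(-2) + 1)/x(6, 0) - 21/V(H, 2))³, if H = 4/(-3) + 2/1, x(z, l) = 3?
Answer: -15625/64 ≈ -244.14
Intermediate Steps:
H = ⅔ (H = 4*(-⅓) + 2*1 = -4/3 + 2 = ⅔ ≈ 0.66667)
V(k, N) = 2*N (V(k, N) = N + N = 2*N)
((2*(-2) + 1)/x(6, 0) - 21/V(H, 2))³ = ((2*(-2) + 1)/3 - 21/(2*2))³ = ((-4 + 1)*(⅓) - 21/4)³ = (-3*⅓ - 21*¼)³ = (-1 - 21/4)³ = (-25/4)³ = -15625/64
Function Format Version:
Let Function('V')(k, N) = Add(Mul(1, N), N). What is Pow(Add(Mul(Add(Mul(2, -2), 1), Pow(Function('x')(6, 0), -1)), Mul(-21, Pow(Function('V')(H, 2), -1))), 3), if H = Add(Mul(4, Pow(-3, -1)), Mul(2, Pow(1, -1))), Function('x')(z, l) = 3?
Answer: Rational(-15625, 64) ≈ -244.14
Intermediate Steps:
H = Rational(2, 3) (H = Add(Mul(4, Rational(-1, 3)), Mul(2, 1)) = Add(Rational(-4, 3), 2) = Rational(2, 3) ≈ 0.66667)
Function('V')(k, N) = Mul(2, N) (Function('V')(k, N) = Add(N, N) = Mul(2, N))
Pow(Add(Mul(Add(Mul(2, -2), 1), Pow(Function('x')(6, 0), -1)), Mul(-21, Pow(Function('V')(H, 2), -1))), 3) = Pow(Add(Mul(Add(Mul(2, -2), 1), Pow(3, -1)), Mul(-21, Pow(Mul(2, 2), -1))), 3) = Pow(Add(Mul(Add(-4, 1), Rational(1, 3)), Mul(-21, Pow(4, -1))), 3) = Pow(Add(Mul(-3, Rational(1, 3)), Mul(-21, Rational(1, 4))), 3) = Pow(Add(-1, Rational(-21, 4)), 3) = Pow(Rational(-25, 4), 3) = Rational(-15625, 64)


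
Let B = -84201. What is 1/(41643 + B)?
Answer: -1/42558 ≈ -2.3497e-5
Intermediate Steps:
1/(41643 + B) = 1/(41643 - 84201) = 1/(-42558) = -1/42558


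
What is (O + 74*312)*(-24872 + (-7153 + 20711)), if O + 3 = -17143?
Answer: -67227788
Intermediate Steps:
O = -17146 (O = -3 - 17143 = -17146)
(O + 74*312)*(-24872 + (-7153 + 20711)) = (-17146 + 74*312)*(-24872 + (-7153 + 20711)) = (-17146 + 23088)*(-24872 + 13558) = 5942*(-11314) = -67227788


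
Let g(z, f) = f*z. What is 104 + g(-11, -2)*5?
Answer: 214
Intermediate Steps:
104 + g(-11, -2)*5 = 104 - 2*(-11)*5 = 104 + 22*5 = 104 + 110 = 214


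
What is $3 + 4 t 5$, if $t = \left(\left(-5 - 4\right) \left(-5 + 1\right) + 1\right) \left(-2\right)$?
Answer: $-1477$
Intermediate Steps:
$t = -74$ ($t = \left(\left(-9\right) \left(-4\right) + 1\right) \left(-2\right) = \left(36 + 1\right) \left(-2\right) = 37 \left(-2\right) = -74$)
$3 + 4 t 5 = 3 + 4 \left(-74\right) 5 = 3 - 1480 = -1477$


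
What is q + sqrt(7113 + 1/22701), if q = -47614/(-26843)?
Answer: 47614/26843 + sqrt(3665580730014)/22701 ≈ 86.112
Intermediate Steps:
q = 47614/26843 (q = -47614*(-1/26843) = 47614/26843 ≈ 1.7738)
q + sqrt(7113 + 1/22701) = 47614/26843 + sqrt(7113 + 1/22701) = 47614/26843 + sqrt(161472214/22701) = 47614/26843 + sqrt(3665580730014)/22701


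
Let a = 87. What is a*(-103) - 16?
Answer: -8977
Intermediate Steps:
a*(-103) - 16 = 87*(-103) - 16 = -8961 - 16 = -8977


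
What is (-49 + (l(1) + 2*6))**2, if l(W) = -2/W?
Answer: 1521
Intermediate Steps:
(-49 + (l(1) + 2*6))**2 = (-49 + (-2/1 + 2*6))**2 = (-49 + (-2*1 + 12))**2 = (-49 + (-2 + 12))**2 = (-49 + 10)**2 = (-39)**2 = 1521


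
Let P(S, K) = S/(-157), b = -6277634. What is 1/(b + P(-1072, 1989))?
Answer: -157/985587466 ≈ -1.5930e-7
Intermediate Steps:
P(S, K) = -S/157 (P(S, K) = S*(-1/157) = -S/157)
1/(b + P(-1072, 1989)) = 1/(-6277634 - 1/157*(-1072)) = 1/(-6277634 + 1072/157) = 1/(-985587466/157) = -157/985587466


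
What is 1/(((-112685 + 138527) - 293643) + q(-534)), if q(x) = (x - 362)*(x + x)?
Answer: 1/689127 ≈ 1.4511e-6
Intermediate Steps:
q(x) = 2*x*(-362 + x) (q(x) = (-362 + x)*(2*x) = 2*x*(-362 + x))
1/(((-112685 + 138527) - 293643) + q(-534)) = 1/(((-112685 + 138527) - 293643) + 2*(-534)*(-362 - 534)) = 1/((25842 - 293643) + 2*(-534)*(-896)) = 1/(-267801 + 956928) = 1/689127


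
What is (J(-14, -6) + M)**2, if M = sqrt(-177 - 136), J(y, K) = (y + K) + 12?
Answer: (8 - I*sqrt(313))**2 ≈ -249.0 - 283.07*I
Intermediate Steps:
J(y, K) = 12 + K + y (J(y, K) = (K + y) + 12 = 12 + K + y)
M = I*sqrt(313) (M = sqrt(-313) = I*sqrt(313) ≈ 17.692*I)
(J(-14, -6) + M)**2 = ((12 - 6 - 14) + I*sqrt(313))**2 = (-8 + I*sqrt(313))**2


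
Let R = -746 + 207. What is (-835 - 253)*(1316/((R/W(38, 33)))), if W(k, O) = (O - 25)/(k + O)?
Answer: 1636352/5467 ≈ 299.31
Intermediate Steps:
W(k, O) = (-25 + O)/(O + k)
R = -539
(-835 - 253)*(1316/((R/W(38, 33)))) = (-835 - 253)*(1316/((-539*(33 + 38)/(-25 + 33)))) = -1431808/((-539/(8/71))) = -1431808/((-539/((1/71)*8))) = -1431808/((-539/8/71)) = -1431808/((-539*71/8)) = -1431808/(-38269/8) = -1431808*(-8)/38269 = -1088*(-1504/5467) = 1636352/5467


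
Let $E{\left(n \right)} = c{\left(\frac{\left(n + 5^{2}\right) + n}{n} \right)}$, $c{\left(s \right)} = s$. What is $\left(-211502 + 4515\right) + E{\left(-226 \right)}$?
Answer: $- \frac{46778635}{226} \approx -2.0699 \cdot 10^{5}$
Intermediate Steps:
$E{\left(n \right)} = \frac{25 + 2 n}{n}$ ($E{\left(n \right)} = \frac{\left(n + 5^{2}\right) + n}{n} = \frac{\left(n + 25\right) + n}{n} = \frac{\left(25 + n\right) + n}{n} = \frac{25 + 2 n}{n}$)
$\left(-211502 + 4515\right) + E{\left(-226 \right)} = \left(-211502 + 4515\right) + \left(2 + \frac{25}{-226}\right) = -206987 + \left(2 + 25 \left(- \frac{1}{226}\right)\right) = -206987 + \left(2 - \frac{25}{226}\right) = -206987 + \frac{427}{226} = - \frac{46778635}{226}$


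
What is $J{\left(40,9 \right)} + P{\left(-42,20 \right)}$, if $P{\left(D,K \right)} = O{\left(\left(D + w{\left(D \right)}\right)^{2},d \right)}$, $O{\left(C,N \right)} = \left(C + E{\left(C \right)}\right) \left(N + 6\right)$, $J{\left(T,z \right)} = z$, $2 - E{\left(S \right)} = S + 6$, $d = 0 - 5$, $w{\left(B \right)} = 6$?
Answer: $5$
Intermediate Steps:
$d = -5$ ($d = 0 - 5 = -5$)
$E{\left(S \right)} = -4 - S$ ($E{\left(S \right)} = 2 - \left(S + 6\right) = 2 - \left(6 + S\right) = -4 - S$)
$O{\left(C,N \right)} = -24 - 4 N$ ($O{\left(C,N \right)} = \left(C - \left(4 + C\right)\right) \left(N + 6\right) = - 4 \left(6 + N\right) = -24 - 4 N$)
$P{\left(D,K \right)} = -4$ ($P{\left(D,K \right)} = -24 - -20 = -24 + 20 = -4$)
$J{\left(40,9 \right)} + P{\left(-42,20 \right)} = 9 - 4 = 5$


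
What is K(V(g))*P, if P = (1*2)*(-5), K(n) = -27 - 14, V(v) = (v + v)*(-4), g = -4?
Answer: 410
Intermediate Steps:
V(v) = -8*v (V(v) = (2*v)*(-4) = -8*v)
K(n) = -41
P = -10 (P = 2*(-5) = -10)
K(V(g))*P = -41*(-10) = 410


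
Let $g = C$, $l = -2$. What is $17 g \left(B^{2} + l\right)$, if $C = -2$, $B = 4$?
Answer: $-476$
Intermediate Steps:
$g = -2$
$17 g \left(B^{2} + l\right) = 17 \left(- 2 \left(4^{2} - 2\right)\right) = 17 \left(- 2 \left(16 - 2\right)\right) = 17 \left(\left(-2\right) 14\right) = 17 \left(-28\right) = -476$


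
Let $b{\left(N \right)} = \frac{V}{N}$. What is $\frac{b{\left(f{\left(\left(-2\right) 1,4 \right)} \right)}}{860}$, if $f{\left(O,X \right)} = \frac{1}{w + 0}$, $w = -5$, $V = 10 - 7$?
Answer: $- \frac{3}{172} \approx -0.017442$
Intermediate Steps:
$V = 3$
$f{\left(O,X \right)} = - \frac{1}{5}$ ($f{\left(O,X \right)} = \frac{1}{-5 + 0} = \frac{1}{-5} = - \frac{1}{5}$)
$b{\left(N \right)} = \frac{3}{N}$
$\frac{b{\left(f{\left(\left(-2\right) 1,4 \right)} \right)}}{860} = \frac{3 \frac{1}{- \frac{1}{5}}}{860} = 3 \left(-5\right) \frac{1}{860} = \left(-15\right) \frac{1}{860} = - \frac{3}{172}$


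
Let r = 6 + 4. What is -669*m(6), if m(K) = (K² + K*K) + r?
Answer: -54858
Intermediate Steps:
r = 10
m(K) = 10 + 2*K² (m(K) = (K² + K*K) + 10 = (K² + K²) + 10 = 2*K² + 10 = 10 + 2*K²)
-669*m(6) = -669*(10 + 2*6²) = -669*(10 + 2*36) = -669*(10 + 72) = -669*82 = -54858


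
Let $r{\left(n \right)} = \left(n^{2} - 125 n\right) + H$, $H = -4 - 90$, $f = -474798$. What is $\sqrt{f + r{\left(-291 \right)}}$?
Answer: $2 i \sqrt{88459} \approx 594.84 i$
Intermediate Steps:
$H = -94$ ($H = -4 - 90 = -94$)
$r{\left(n \right)} = -94 + n^{2} - 125 n$ ($r{\left(n \right)} = \left(n^{2} - 125 n\right) - 94 = -94 + n^{2} - 125 n$)
$\sqrt{f + r{\left(-291 \right)}} = \sqrt{-474798 - \left(-36281 - 84681\right)} = \sqrt{-474798 + \left(-94 + 84681 + 36375\right)} = \sqrt{-474798 + 120962} = \sqrt{-353836} = 2 i \sqrt{88459}$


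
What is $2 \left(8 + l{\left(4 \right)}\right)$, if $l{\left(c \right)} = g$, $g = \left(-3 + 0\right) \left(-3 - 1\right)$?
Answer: $40$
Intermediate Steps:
$g = 12$ ($g = \left(-3\right) \left(-4\right) = 12$)
$l{\left(c \right)} = 12$
$2 \left(8 + l{\left(4 \right)}\right) = 2 \left(8 + 12\right) = 2 \cdot 20 = 40$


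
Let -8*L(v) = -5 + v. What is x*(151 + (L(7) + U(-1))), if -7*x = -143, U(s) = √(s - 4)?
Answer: 86229/28 + 143*I*√5/7 ≈ 3079.6 + 45.68*I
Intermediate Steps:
U(s) = √(-4 + s)
x = 143/7 (x = -⅐*(-143) = 143/7 ≈ 20.429)
L(v) = 5/8 - v/8 (L(v) = -(-5 + v)/8 = 5/8 - v/8)
x*(151 + (L(7) + U(-1))) = 143*(151 + ((5/8 - ⅛*7) + √(-4 - 1)))/7 = 143*(151 + ((5/8 - 7/8) + √(-5)))/7 = 143*(151 + (-¼ + I*√5))/7 = 143*(603/4 + I*√5)/7 = 86229/28 + 143*I*√5/7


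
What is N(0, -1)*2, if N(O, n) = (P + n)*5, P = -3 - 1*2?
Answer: -60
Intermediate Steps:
P = -5 (P = -3 - 2 = -5)
N(O, n) = -25 + 5*n (N(O, n) = (-5 + n)*5 = -25 + 5*n)
N(0, -1)*2 = (-25 + 5*(-1))*2 = (-25 - 5)*2 = -30*2 = -60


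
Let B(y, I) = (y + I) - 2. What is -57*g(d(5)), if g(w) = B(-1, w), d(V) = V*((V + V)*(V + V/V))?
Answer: -16929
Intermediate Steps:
d(V) = 2*V²*(1 + V) (d(V) = V*((2*V)*(V + 1)) = V*((2*V)*(1 + V)) = V*(2*V*(1 + V)) = 2*V²*(1 + V))
B(y, I) = -2 + I + y (B(y, I) = (I + y) - 2 = -2 + I + y)
g(w) = -3 + w (g(w) = -2 + w - 1 = -3 + w)
-57*g(d(5)) = -57*(-3 + 2*5²*(1 + 5)) = -57*(-3 + 2*25*6) = -57*(-3 + 300) = -57*297 = -16929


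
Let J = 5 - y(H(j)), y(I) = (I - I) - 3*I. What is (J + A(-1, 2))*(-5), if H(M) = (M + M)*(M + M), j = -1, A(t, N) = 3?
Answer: -100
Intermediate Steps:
H(M) = 4*M² (H(M) = (2*M)*(2*M) = 4*M²)
y(I) = -3*I (y(I) = 0 - 3*I = -3*I)
J = 17 (J = 5 - (-3)*4*(-1)² = 5 - (-3)*4*1 = 5 - (-3)*4 = 5 - 1*(-12) = 5 + 12 = 17)
(J + A(-1, 2))*(-5) = (17 + 3)*(-5) = 20*(-5) = -100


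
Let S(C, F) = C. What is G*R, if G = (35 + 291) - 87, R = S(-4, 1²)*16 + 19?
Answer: -10755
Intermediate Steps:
R = -45 (R = -4*16 + 19 = -64 + 19 = -45)
G = 239 (G = 326 - 87 = 239)
G*R = 239*(-45) = -10755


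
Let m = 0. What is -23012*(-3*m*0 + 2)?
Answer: -46024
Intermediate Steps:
-23012*(-3*m*0 + 2) = -23012*(-3*0*0 + 2) = -23012*(0*0 + 2) = -23012*(0 + 2) = -23012*2 = -46024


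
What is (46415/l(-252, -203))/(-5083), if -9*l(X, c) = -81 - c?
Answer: 417735/620126 ≈ 0.67363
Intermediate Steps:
l(X, c) = 9 + c/9 (l(X, c) = -(-81 - c)/9 = 9 + c/9)
(46415/l(-252, -203))/(-5083) = (46415/(9 + (⅑)*(-203)))/(-5083) = (46415/(9 - 203/9))*(-1/5083) = (46415/(-122/9))*(-1/5083) = (46415*(-9/122))*(-1/5083) = -417735/122*(-1/5083) = 417735/620126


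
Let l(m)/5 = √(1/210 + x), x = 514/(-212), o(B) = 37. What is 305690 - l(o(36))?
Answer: 305690 - I*√74938290/1113 ≈ 3.0569e+5 - 7.7778*I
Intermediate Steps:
x = -257/106 (x = 514*(-1/212) = -257/106 ≈ -2.4245)
l(m) = I*√74938290/1113 (l(m) = 5*√(1/210 - 257/106) = 5*√(-13466/5565) = 5*(I*√74938290/5565) = I*√74938290/1113)
305690 - l(o(36)) = 305690 - I*√74938290/1113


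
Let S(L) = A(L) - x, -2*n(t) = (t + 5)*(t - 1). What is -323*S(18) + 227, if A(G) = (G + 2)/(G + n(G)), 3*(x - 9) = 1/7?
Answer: 4749991/1491 ≈ 3185.8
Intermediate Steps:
n(t) = -(-1 + t)*(5 + t)/2 (n(t) = -(t + 5)*(t - 1)/2 = -(5 + t)*(-1 + t)/2 = -(-1 + t)*(5 + t)/2)
x = 190/21 (x = 9 + (1/7)/3 = 9 + (1*(1/7))/3 = 9 + (1/3)*(1/7) = 9 + 1/21 = 190/21 ≈ 9.0476)
A(G) = (2 + G)/(5/2 - G - G**2/2) (A(G) = (G + 2)/(G + (5/2 - 2*G - G**2/2)) = (2 + G)/(5/2 - G - G**2/2))
S(L) = -190/21 + 2*(-2 - L)/(-5 + L**2 + 2*L) (S(L) = 2*(-2 - L)/(-5 + L**2 + 2*L) - 1*190/21 = 2*(-2 - L)/(-5 + L**2 + 2*L) - 190/21 = -190/21 + 2*(-2 - L)/(-5 + L**2 + 2*L))
-323*S(18) + 227 = -646*(433 - 211*18 - 95*18**2)/(21*(-5 + 18**2 + 2*18)) + 227 = -646*(433 - 3798 - 95*324)/(21*(-5 + 324 + 36)) + 227 = -646*(433 - 3798 - 30780)/(21*355) + 227 = -646*(-34145)/(21*355) + 227 = -323*(-13658/1491) + 227 = 4411534/1491 + 227 = 4749991/1491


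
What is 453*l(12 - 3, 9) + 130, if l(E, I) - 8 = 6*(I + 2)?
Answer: 33652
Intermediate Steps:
l(E, I) = 20 + 6*I (l(E, I) = 8 + 6*(I + 2) = 8 + 6*(2 + I) = 8 + (12 + 6*I) = 20 + 6*I)
453*l(12 - 3, 9) + 130 = 453*(20 + 6*9) + 130 = 453*(20 + 54) + 130 = 453*74 + 130 = 33522 + 130 = 33652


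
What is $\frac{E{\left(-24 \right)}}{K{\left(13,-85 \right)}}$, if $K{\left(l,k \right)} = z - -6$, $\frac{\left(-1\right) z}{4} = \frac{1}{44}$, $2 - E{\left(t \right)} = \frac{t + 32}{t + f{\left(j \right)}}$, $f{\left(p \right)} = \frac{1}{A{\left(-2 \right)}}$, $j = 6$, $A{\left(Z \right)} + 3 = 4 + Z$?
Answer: $\frac{638}{1625} \approx 0.39262$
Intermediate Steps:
$A{\left(Z \right)} = 1 + Z$ ($A{\left(Z \right)} = -3 + \left(4 + Z\right) = 1 + Z$)
$f{\left(p \right)} = -1$ ($f{\left(p \right)} = \frac{1}{1 - 2} = \frac{1}{-1} = -1$)
$E{\left(t \right)} = 2 - \frac{32 + t}{-1 + t}$ ($E{\left(t \right)} = 2 - \frac{t + 32}{t - 1} = 2 - \frac{32 + t}{-1 + t}$)
$z = - \frac{1}{11}$ ($z = - \frac{4}{44} = \left(-4\right) \frac{1}{44} = - \frac{1}{11} \approx -0.090909$)
$K{\left(l,k \right)} = \frac{65}{11}$ ($K{\left(l,k \right)} = - \frac{1}{11} - -6 = - \frac{1}{11} + 6 = \frac{65}{11}$)
$\frac{E{\left(-24 \right)}}{K{\left(13,-85 \right)}} = \frac{\frac{1}{-1 - 24} \left(-34 - 24\right)}{\frac{65}{11}} = \frac{1}{-25} \left(-58\right) \frac{11}{65} = \left(- \frac{1}{25}\right) \left(-58\right) \frac{11}{65} = \frac{58}{25} \cdot \frac{11}{65} = \frac{638}{1625}$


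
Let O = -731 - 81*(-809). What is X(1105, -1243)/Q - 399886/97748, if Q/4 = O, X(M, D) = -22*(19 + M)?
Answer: -6629022791/1583468726 ≈ -4.1864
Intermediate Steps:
O = 64798 (O = -731 + 65529 = 64798)
X(M, D) = -418 - 22*M
Q = 259192 (Q = 4*64798 = 259192)
X(1105, -1243)/Q - 399886/97748 = (-418 - 22*1105)/259192 - 399886/97748 = (-418 - 24310)*(1/259192) - 399886*1/97748 = -24728*1/259192 - 199943/48874 = -3091/32399 - 199943/48874 = -6629022791/1583468726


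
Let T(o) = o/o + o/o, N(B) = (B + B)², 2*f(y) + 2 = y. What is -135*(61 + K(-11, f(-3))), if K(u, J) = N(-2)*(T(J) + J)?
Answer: -7155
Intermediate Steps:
f(y) = -1 + y/2
N(B) = 4*B² (N(B) = (2*B)² = 4*B²)
T(o) = 2 (T(o) = 1 + 1 = 2)
K(u, J) = 32 + 16*J (K(u, J) = (4*(-2)²)*(2 + J) = (4*4)*(2 + J) = 16*(2 + J) = 32 + 16*J)
-135*(61 + K(-11, f(-3))) = -135*(61 + (32 + 16*(-1 + (½)*(-3)))) = -135*(61 + (32 + 16*(-1 - 3/2))) = -135*(61 + (32 + 16*(-5/2))) = -135*(61 + (32 - 40)) = -135*(61 - 8) = -135*53 = -7155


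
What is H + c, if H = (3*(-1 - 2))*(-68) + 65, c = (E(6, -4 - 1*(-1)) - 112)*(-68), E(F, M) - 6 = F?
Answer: 7477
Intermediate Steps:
E(F, M) = 6 + F
c = 6800 (c = ((6 + 6) - 112)*(-68) = (12 - 112)*(-68) = -100*(-68) = 6800)
H = 677 (H = (3*(-3))*(-68) + 65 = -9*(-68) + 65 = 612 + 65 = 677)
H + c = 677 + 6800 = 7477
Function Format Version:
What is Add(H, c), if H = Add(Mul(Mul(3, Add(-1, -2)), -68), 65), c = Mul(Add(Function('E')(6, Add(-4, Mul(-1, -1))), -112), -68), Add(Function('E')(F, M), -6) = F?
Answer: 7477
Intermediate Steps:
Function('E')(F, M) = Add(6, F)
c = 6800 (c = Mul(Add(Add(6, 6), -112), -68) = Mul(Add(12, -112), -68) = Mul(-100, -68) = 6800)
H = 677 (H = Add(Mul(Mul(3, -3), -68), 65) = Add(Mul(-9, -68), 65) = Add(612, 65) = 677)
Add(H, c) = Add(677, 6800) = 7477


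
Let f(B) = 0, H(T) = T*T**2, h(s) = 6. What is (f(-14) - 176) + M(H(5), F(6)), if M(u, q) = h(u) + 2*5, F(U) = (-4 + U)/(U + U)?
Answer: -160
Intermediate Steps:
F(U) = (-4 + U)/(2*U) (F(U) = (-4 + U)/((2*U)) = (-4 + U)*(1/(2*U)) = (-4 + U)/(2*U))
H(T) = T**3
M(u, q) = 16 (M(u, q) = 6 + 2*5 = 6 + 10 = 16)
(f(-14) - 176) + M(H(5), F(6)) = (0 - 176) + 16 = -176 + 16 = -160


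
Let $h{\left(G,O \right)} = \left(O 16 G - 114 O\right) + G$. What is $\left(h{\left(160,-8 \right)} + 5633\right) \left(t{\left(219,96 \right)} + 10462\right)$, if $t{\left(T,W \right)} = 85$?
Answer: $-145284925$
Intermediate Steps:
$h{\left(G,O \right)} = G - 114 O + 16 G O$ ($h{\left(G,O \right)} = \left(16 O G - 114 O\right) + G = \left(16 G O - 114 O\right) + G = \left(- 114 O + 16 G O\right) + G = G - 114 O + 16 G O$)
$\left(h{\left(160,-8 \right)} + 5633\right) \left(t{\left(219,96 \right)} + 10462\right) = \left(\left(160 - -912 + 16 \cdot 160 \left(-8\right)\right) + 5633\right) \left(85 + 10462\right) = \left(\left(160 + 912 - 20480\right) + 5633\right) 10547 = \left(-19408 + 5633\right) 10547 = \left(-13775\right) 10547 = -145284925$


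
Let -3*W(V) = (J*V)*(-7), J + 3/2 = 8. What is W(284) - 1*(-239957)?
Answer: 732793/3 ≈ 2.4426e+5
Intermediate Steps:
J = 13/2 (J = -3/2 + 8 = 13/2 ≈ 6.5000)
W(V) = 91*V/6 (W(V) = -13*V/2*(-7)/3 = -(-91)*V/6 = 91*V/6)
W(284) - 1*(-239957) = (91/6)*284 - 1*(-239957) = 12922/3 + 239957 = 732793/3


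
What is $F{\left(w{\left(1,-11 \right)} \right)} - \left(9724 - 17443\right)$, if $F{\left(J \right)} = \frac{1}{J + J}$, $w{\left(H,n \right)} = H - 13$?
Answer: $\frac{185255}{24} \approx 7719.0$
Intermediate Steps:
$w{\left(H,n \right)} = -13 + H$
$F{\left(J \right)} = \frac{1}{2 J}$
$F{\left(w{\left(1,-11 \right)} \right)} - \left(9724 - 17443\right) = \frac{1}{2 \left(-13 + 1\right)} - \left(9724 - 17443\right) = \frac{1}{2 \left(-12\right)} - -7719 = \frac{1}{2} \left(- \frac{1}{12}\right) + 7719 = - \frac{1}{24} + 7719 = \frac{185255}{24}$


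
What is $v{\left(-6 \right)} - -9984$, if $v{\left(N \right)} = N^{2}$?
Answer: $10020$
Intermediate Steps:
$v{\left(-6 \right)} - -9984 = \left(-6\right)^{2} - -9984 = 36 + 9984 = 10020$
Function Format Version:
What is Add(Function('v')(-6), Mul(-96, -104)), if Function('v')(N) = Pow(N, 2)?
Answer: 10020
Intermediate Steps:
Add(Function('v')(-6), Mul(-96, -104)) = Add(Pow(-6, 2), Mul(-96, -104)) = Add(36, 9984) = 10020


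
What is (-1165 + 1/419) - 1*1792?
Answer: -1238982/419 ≈ -2957.0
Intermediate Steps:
(-1165 + 1/419) - 1*1792 = (-1165 + 1/419) - 1792 = -488134/419 - 1792 = -1238982/419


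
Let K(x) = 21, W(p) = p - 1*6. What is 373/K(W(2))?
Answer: 373/21 ≈ 17.762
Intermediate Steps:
W(p) = -6 + p (W(p) = p - 6 = -6 + p)
373/K(W(2)) = 373/21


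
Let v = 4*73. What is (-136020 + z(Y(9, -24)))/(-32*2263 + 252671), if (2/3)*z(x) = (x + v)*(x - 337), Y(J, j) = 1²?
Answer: -94564/60085 ≈ -1.5738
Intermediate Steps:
Y(J, j) = 1
v = 292
z(x) = 3*(-337 + x)*(292 + x)/2 (z(x) = 3*((x + 292)*(x - 337))/2 = 3*((292 + x)*(-337 + x))/2 = 3*((-337 + x)*(292 + x))/2 = 3*(-337 + x)*(292 + x)/2)
(-136020 + z(Y(9, -24)))/(-32*2263 + 252671) = (-136020 + (-147606 - 135/2*1 + (3/2)*1²))/(-32*2263 + 252671) = (-136020 + (-147606 - 135/2 + (3/2)*1))/(-72416 + 252671) = (-136020 + (-147606 - 135/2 + 3/2))/180255 = (-136020 - 147672)*(1/180255) = -283692*1/180255 = -94564/60085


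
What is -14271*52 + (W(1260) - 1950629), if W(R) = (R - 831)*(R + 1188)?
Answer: -1642529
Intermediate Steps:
W(R) = (-831 + R)*(1188 + R)
-14271*52 + (W(1260) - 1950629) = -14271*52 + ((-987228 + 1260² + 357*1260) - 1950629) = -742092 + ((-987228 + 1587600 + 449820) - 1950629) = -742092 + (1050192 - 1950629) = -742092 - 900437 = -1642529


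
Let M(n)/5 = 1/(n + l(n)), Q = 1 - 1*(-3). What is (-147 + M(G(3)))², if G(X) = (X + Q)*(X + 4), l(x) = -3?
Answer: 45657049/2116 ≈ 21577.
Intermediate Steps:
Q = 4 (Q = 1 + 3 = 4)
G(X) = (4 + X)² (G(X) = (X + 4)*(X + 4) = (4 + X)*(4 + X) = (4 + X)²)
M(n) = 5/(-3 + n) (M(n) = 5/(n - 3) = 5/(-3 + n))
(-147 + M(G(3)))² = (-147 + 5/(-3 + (16 + 3² + 8*3)))² = (-147 + 5/(-3 + (16 + 9 + 24)))² = (-147 + 5/(-3 + 49))² = (-147 + 5/46)² = (-6757/46)² = 45657049/2116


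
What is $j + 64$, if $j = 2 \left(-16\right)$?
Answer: $32$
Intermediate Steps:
$j = -32$
$j + 64 = -32 + 64 = 32$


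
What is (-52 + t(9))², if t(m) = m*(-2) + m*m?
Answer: 121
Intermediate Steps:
t(m) = m² - 2*m (t(m) = -2*m + m² = m² - 2*m)
(-52 + t(9))² = (-52 + 9*(-2 + 9))² = (-52 + 9*7)² = (-52 + 63)² = 11² = 121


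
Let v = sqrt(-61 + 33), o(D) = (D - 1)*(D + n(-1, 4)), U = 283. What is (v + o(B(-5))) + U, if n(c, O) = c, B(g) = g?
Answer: 319 + 2*I*sqrt(7) ≈ 319.0 + 5.2915*I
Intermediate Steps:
o(D) = (-1 + D)**2 (o(D) = (D - 1)*(D - 1) = (-1 + D)*(-1 + D) = (-1 + D)**2)
v = 2*I*sqrt(7) (v = sqrt(-28) = 2*I*sqrt(7) ≈ 5.2915*I)
(v + o(B(-5))) + U = (2*I*sqrt(7) + (1 + (-5)**2 - 2*(-5))) + 283 = (2*I*sqrt(7) + (1 + 25 + 10)) + 283 = (2*I*sqrt(7) + 36) + 283 = (36 + 2*I*sqrt(7)) + 283 = 319 + 2*I*sqrt(7)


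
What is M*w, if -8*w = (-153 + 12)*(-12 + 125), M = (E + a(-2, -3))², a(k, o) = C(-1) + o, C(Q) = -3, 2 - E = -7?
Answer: 143397/8 ≈ 17925.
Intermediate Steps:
E = 9 (E = 2 - 1*(-7) = 2 + 7 = 9)
a(k, o) = -3 + o
M = 9 (M = (9 + (-3 - 3))² = (9 - 6)² = 3² = 9)
w = 15933/8 (w = -(-153 + 12)*(-12 + 125)/8 = -(-141)*113/8 = -⅛*(-15933) = 15933/8 ≈ 1991.6)
M*w = 9*(15933/8) = 143397/8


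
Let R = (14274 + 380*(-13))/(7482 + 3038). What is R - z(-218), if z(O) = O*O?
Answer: -249971573/5260 ≈ -47523.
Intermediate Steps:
z(O) = O²
R = 4667/5260 (R = (14274 - 4940)/10520 = 9334*(1/10520) = 4667/5260 ≈ 0.88726)
R - z(-218) = 4667/5260 - 1*(-218)² = 4667/5260 - 1*47524 = 4667/5260 - 47524 = -249971573/5260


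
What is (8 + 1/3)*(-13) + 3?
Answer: -316/3 ≈ -105.33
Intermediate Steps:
(8 + 1/3)*(-13) + 3 = (25/3)*(-13) + 3 = -325/3 + 3 = -316/3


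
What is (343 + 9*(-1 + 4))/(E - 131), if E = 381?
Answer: 37/25 ≈ 1.4800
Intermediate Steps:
(343 + 9*(-1 + 4))/(E - 131) = (343 + 9*(-1 + 4))/(381 - 131) = (343 + 9*3)/250 = (343 + 27)*(1/250) = 370*(1/250) = 37/25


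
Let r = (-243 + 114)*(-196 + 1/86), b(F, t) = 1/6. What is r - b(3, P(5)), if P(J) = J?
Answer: 75847/3 ≈ 25282.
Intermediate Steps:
b(F, t) = 1/6
r = 50565/2 (r = -129*(-196 + 1/86) = -129*(-16855/86) = 50565/2 ≈ 25283.)
r - b(3, P(5)) = 50565/2 - 1*1/6 = 50565/2 - 1/6 = 75847/3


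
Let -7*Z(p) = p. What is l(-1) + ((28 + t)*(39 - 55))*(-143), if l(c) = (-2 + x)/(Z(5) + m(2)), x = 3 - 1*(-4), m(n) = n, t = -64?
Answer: -741277/9 ≈ -82364.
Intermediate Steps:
Z(p) = -p/7
x = 7 (x = 3 + 4 = 7)
l(c) = 35/9 (l(c) = (-2 + 7)/(-⅐*5 + 2) = 5/(-5/7 + 2) = 5/(9/7) = 5*(7/9) = 35/9)
l(-1) + ((28 + t)*(39 - 55))*(-143) = 35/9 + ((28 - 64)*(39 - 55))*(-143) = 35/9 - 36*(-16)*(-143) = 35/9 + 576*(-143) = 35/9 - 82368 = -741277/9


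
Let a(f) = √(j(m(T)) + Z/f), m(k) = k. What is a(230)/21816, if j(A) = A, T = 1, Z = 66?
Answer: √4255/1254420 ≈ 5.2000e-5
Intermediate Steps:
a(f) = √(1 + 66/f)
a(230)/21816 = √((66 + 230)/230)/21816 = √((1/230)*296)*(1/21816) = √(148/115)*(1/21816) = (2*√4255/115)*(1/21816) = √4255/1254420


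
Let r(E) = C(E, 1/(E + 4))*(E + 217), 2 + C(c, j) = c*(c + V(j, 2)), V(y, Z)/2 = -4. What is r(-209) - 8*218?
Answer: 361064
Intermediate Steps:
V(y, Z) = -8 (V(y, Z) = 2*(-4) = -8)
C(c, j) = -2 + c*(-8 + c) (C(c, j) = -2 + c*(c - 8) = -2 + c*(-8 + c))
r(E) = (217 + E)*(-2 + E² - 8*E) (r(E) = (-2 + E² - 8*E)*(E + 217) = (-2 + E² - 8*E)*(217 + E) = (217 + E)*(-2 + E² - 8*E))
r(-209) - 8*218 = (217 - 209)*(-2 + (-209)² - 8*(-209)) - 8*218 = 8*(-2 + 43681 + 1672) - 1744 = 8*45351 - 1744 = 362808 - 1744 = 361064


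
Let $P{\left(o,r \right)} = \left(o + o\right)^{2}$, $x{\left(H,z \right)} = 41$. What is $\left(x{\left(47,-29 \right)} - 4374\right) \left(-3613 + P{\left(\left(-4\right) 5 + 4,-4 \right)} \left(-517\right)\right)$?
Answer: $2309579993$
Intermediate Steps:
$P{\left(o,r \right)} = 4 o^{2}$ ($P{\left(o,r \right)} = \left(2 o\right)^{2} = 4 o^{2}$)
$\left(x{\left(47,-29 \right)} - 4374\right) \left(-3613 + P{\left(\left(-4\right) 5 + 4,-4 \right)} \left(-517\right)\right) = \left(41 - 4374\right) \left(-3613 + 4 \left(\left(-4\right) 5 + 4\right)^{2} \left(-517\right)\right) = - 4333 \left(-3613 + 4 \left(-20 + 4\right)^{2} \left(-517\right)\right) = - 4333 \left(-3613 + 4 \left(-16\right)^{2} \left(-517\right)\right) = - 4333 \left(-3613 + 4 \cdot 256 \left(-517\right)\right) = - 4333 \left(-3613 + 1024 \left(-517\right)\right) = - 4333 \left(-3613 - 529408\right) = \left(-4333\right) \left(-533021\right) = 2309579993$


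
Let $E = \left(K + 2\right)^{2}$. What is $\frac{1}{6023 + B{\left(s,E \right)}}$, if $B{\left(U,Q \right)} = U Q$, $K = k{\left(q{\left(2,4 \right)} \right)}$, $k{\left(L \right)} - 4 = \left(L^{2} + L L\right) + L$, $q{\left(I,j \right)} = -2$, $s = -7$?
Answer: $\frac{1}{5015} \approx 0.0001994$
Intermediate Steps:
$k{\left(L \right)} = 4 + L + 2 L^{2}$ ($k{\left(L \right)} = 4 + \left(\left(L^{2} + L L\right) + L\right) = 4 + \left(\left(L^{2} + L^{2}\right) + L\right) = 4 + \left(2 L^{2} + L\right) = 4 + \left(L + 2 L^{2}\right) = 4 + L + 2 L^{2}$)
$K = 10$ ($K = 4 - 2 + 2 \left(-2\right)^{2} = 4 - 2 + 2 \cdot 4 = 4 - 2 + 8 = 10$)
$E = 144$ ($E = \left(10 + 2\right)^{2} = 12^{2} = 144$)
$B{\left(U,Q \right)} = Q U$
$\frac{1}{6023 + B{\left(s,E \right)}} = \frac{1}{6023 + 144 \left(-7\right)} = \frac{1}{6023 - 1008} = \frac{1}{5015}$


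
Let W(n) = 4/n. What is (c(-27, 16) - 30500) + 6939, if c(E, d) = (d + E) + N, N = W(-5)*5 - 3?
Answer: -23579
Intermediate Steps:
N = -7 (N = (4/(-5))*5 - 3 = (4*(-⅕))*5 - 3 = -⅘*5 - 3 = -4 - 3 = -7)
c(E, d) = -7 + E + d (c(E, d) = (d + E) - 7 = (E + d) - 7 = -7 + E + d)
(c(-27, 16) - 30500) + 6939 = ((-7 - 27 + 16) - 30500) + 6939 = (-18 - 30500) + 6939 = -30518 + 6939 = -23579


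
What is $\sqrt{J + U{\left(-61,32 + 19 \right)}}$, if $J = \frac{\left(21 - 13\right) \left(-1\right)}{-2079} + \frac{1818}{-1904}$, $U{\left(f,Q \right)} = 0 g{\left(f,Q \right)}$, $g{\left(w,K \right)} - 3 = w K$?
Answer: $\frac{i \sqrt{2111822790}}{47124} \approx 0.97518 i$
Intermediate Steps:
$g{\left(w,K \right)} = 3 + K w$ ($g{\left(w,K \right)} = 3 + w K = 3 + K w$)
$U{\left(f,Q \right)} = 0$ ($U{\left(f,Q \right)} = 0 \left(3 + Q f\right) = 0$)
$J = - \frac{268885}{282744}$ ($J = 8 \left(-1\right) \left(- \frac{1}{2079}\right) + 1818 \left(- \frac{1}{1904}\right) = \left(-8\right) \left(- \frac{1}{2079}\right) - \frac{909}{952} = \frac{8}{2079} - \frac{909}{952} = - \frac{268885}{282744} \approx -0.95098$)
$\sqrt{J + U{\left(-61,32 + 19 \right)}} = \sqrt{- \frac{268885}{282744} + 0} = \sqrt{- \frac{268885}{282744}} = \frac{i \sqrt{2111822790}}{47124}$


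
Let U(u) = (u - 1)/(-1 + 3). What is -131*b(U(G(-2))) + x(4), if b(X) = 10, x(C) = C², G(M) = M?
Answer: -1294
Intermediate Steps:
U(u) = -½ + u/2 (U(u) = (-1 + u)/2 = (-1 + u)*(½) = -½ + u/2)
-131*b(U(G(-2))) + x(4) = -131*10 + 4² = -1310 + 16 = -1294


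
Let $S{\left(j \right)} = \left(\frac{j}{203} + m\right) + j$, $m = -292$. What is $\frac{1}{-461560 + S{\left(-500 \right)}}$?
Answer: $- \frac{203}{93857956} \approx -2.1628 \cdot 10^{-6}$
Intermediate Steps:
$S{\left(j \right)} = -292 + \frac{204 j}{203}$ ($S{\left(j \right)} = \left(\frac{j}{203} - 292\right) + j = \left(-292 + \frac{j}{203}\right) + j = -292 + \frac{204 j}{203}$)
$\frac{1}{-461560 + S{\left(-500 \right)}} = \frac{1}{-461560 + \left(-292 + \frac{204}{203} \left(-500\right)\right)} = \frac{1}{-461560 - \frac{161276}{203}} = \frac{1}{- \frac{93857956}{203}} = - \frac{203}{93857956}$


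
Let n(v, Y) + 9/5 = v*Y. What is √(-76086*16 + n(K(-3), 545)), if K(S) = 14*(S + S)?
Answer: I*√31578945/5 ≈ 1123.9*I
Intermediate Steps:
K(S) = 28*S (K(S) = 14*(2*S) = 28*S)
n(v, Y) = -9/5 + Y*v (n(v, Y) = -9/5 + v*Y = -9/5 + Y*v)
√(-76086*16 + n(K(-3), 545)) = √(-76086*16 + (-9/5 + 545*(28*(-3)))) = √(-1217376 + (-9/5 + 545*(-84))) = √(-1217376 + (-9/5 - 45780)) = √(-1217376 - 228909/5) = √(-6315789/5) = I*√31578945/5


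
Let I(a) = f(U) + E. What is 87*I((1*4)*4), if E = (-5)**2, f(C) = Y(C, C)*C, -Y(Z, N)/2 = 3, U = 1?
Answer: 1653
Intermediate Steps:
Y(Z, N) = -6 (Y(Z, N) = -2*3 = -6)
f(C) = -6*C
E = 25
I(a) = 19 (I(a) = -6*1 + 25 = -6 + 25 = 19)
87*I((1*4)*4) = 87*19 = 1653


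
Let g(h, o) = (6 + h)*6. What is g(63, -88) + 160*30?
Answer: 5214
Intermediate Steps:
g(h, o) = 36 + 6*h
g(63, -88) + 160*30 = (36 + 6*63) + 160*30 = (36 + 378) + 4800 = 414 + 4800 = 5214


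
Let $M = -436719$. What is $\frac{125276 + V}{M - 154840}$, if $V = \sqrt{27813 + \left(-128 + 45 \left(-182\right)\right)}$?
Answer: $- \frac{125276}{591559} - \frac{\sqrt{19495}}{591559} \approx -0.21201$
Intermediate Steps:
$V = \sqrt{19495}$ ($V = \sqrt{27813 - 8318} = \sqrt{19495} \approx 139.62$)
$\frac{125276 + V}{M - 154840} = \frac{125276 + \sqrt{19495}}{-436719 - 154840} = \frac{125276 + \sqrt{19495}}{-591559} = \left(125276 + \sqrt{19495}\right) \left(- \frac{1}{591559}\right) = - \frac{125276}{591559} - \frac{\sqrt{19495}}{591559}$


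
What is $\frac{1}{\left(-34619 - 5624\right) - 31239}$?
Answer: $- \frac{1}{71482} \approx -1.399 \cdot 10^{-5}$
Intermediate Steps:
$\frac{1}{\left(-34619 - 5624\right) - 31239} = \frac{1}{-40243 - 31239} = \frac{1}{-71482} = - \frac{1}{71482}$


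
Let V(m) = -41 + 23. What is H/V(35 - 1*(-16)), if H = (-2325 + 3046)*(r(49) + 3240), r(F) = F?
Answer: -2371369/18 ≈ -1.3174e+5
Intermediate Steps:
V(m) = -18
H = 2371369 (H = (-2325 + 3046)*(49 + 3240) = 721*3289 = 2371369)
H/V(35 - 1*(-16)) = 2371369/(-18) = 2371369*(-1/18) = -2371369/18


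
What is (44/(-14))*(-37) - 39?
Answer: 541/7 ≈ 77.286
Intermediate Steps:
(44/(-14))*(-37) - 39 = (44*(-1/14))*(-37) - 39 = -22/7*(-37) - 39 = 814/7 - 39 = 541/7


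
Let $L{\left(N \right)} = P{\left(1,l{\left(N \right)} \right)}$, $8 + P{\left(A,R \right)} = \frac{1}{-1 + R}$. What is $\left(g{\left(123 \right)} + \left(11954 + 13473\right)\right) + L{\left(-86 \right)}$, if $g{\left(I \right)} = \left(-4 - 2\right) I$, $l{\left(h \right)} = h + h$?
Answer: $\frac{4269812}{173} \approx 24681.0$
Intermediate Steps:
$l{\left(h \right)} = 2 h$
$g{\left(I \right)} = - 6 I$
$P{\left(A,R \right)} = -8 + \frac{1}{-1 + R}$
$L{\left(N \right)} = \frac{9 - 16 N}{-1 + 2 N}$ ($L{\left(N \right)} = \frac{9 - 8 \cdot 2 N}{-1 + 2 N} = \frac{9 - 16 N}{-1 + 2 N}$)
$\left(g{\left(123 \right)} + \left(11954 + 13473\right)\right) + L{\left(-86 \right)} = \left(\left(-6\right) 123 + \left(11954 + 13473\right)\right) + \frac{9 - -1376}{-1 + 2 \left(-86\right)} = \left(-738 + 25427\right) + \frac{9 + 1376}{-1 - 172} = 24689 + \frac{1}{-173} \cdot 1385 = 24689 - \frac{1385}{173} = \frac{4269812}{173}$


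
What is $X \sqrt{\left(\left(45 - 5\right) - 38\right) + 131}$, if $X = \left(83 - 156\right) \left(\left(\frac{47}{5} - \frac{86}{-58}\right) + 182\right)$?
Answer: $- \frac{2041664 \sqrt{133}}{145} \approx -1.6238 \cdot 10^{5}$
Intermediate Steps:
$X = - \frac{2041664}{145}$ ($X = - 73 \left(\left(47 \cdot \frac{1}{5} - - \frac{43}{29}\right) + 182\right) = - 73 \left(\left(\frac{47}{5} + \frac{43}{29}\right) + 182\right) = - 73 \left(\frac{1578}{145} + 182\right) = \left(-73\right) \frac{27968}{145} = - \frac{2041664}{145} \approx -14080.0$)
$X \sqrt{\left(\left(45 - 5\right) - 38\right) + 131} = - \frac{2041664 \sqrt{\left(\left(45 - 5\right) - 38\right) + 131}}{145} = - \frac{2041664 \sqrt{\left(40 - 38\right) + 131}}{145} = - \frac{2041664 \sqrt{2 + 131}}{145} = - \frac{2041664 \sqrt{133}}{145}$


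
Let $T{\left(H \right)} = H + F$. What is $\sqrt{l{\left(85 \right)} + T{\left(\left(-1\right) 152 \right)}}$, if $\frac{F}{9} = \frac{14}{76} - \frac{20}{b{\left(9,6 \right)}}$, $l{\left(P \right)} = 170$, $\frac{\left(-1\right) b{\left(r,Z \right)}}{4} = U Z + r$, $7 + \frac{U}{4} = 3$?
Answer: $\frac{\sqrt{23244486}}{1102} \approx 4.375$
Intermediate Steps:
$U = -16$ ($U = -28 + 4 \cdot 3 = -28 + 12 = -16$)
$b{\left(r,Z \right)} = - 4 r + 64 Z$ ($b{\left(r,Z \right)} = - 4 \left(- 16 Z + r\right) = - 4 \left(r - 16 Z\right) = - 4 r + 64 Z$)
$F = \frac{1257}{1102}$ ($F = 9 \left(\frac{14}{76} - \frac{20}{\left(-4\right) 9 + 64 \cdot 6}\right) = 9 \left(14 \cdot \frac{1}{76} - \frac{20}{-36 + 384}\right) = 9 \left(\frac{7}{38} - \frac{20}{348}\right) = 9 \left(\frac{7}{38} - \frac{5}{87}\right) = 9 \cdot \frac{419}{3306} = \frac{1257}{1102} \approx 1.1407$)
$T{\left(H \right)} = \frac{1257}{1102} + H$ ($T{\left(H \right)} = H + \frac{1257}{1102} = \frac{1257}{1102} + H$)
$\sqrt{l{\left(85 \right)} + T{\left(\left(-1\right) 152 \right)}} = \sqrt{170 + \left(\frac{1257}{1102} - 152\right)} = \sqrt{170 - \frac{166247}{1102}} = \sqrt{\frac{21093}{1102}} = \frac{\sqrt{23244486}}{1102}$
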